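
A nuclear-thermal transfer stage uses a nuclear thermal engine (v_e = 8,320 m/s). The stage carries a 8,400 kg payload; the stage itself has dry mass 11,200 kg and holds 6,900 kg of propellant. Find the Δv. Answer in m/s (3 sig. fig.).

m₀ = payload + dry + propellant = 8,400 + 11,200 + 6,900 = 26,500 kg.
m_f = payload + dry = 8,400 + 11,200 = 19,600 kg.
Δv = v_e · ln(m₀/m_f) = 8320.0 × ln(1.352) = 8320.0 × 0.3016 ≈ 2509.4 m/s.

Δv ≈ 2510 m/s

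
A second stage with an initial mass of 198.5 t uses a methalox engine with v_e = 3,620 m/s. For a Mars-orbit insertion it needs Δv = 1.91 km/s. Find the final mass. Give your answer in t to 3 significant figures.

From the ideal rocket equation, m₀/m_f = exp(Δv / v_e) = exp(1910 / 3620.0) = exp(0.5276) = 1.6949.
m_f = m₀ / 1.6949 = 198.5 / 1.6949 = 117.116 t.

final mass ≈ 117 t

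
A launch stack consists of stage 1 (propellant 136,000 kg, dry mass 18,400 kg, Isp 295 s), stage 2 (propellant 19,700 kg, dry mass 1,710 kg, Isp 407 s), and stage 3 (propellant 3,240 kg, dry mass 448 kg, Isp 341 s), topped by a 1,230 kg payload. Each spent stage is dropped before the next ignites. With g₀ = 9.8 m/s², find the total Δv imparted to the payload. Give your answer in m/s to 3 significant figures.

Ignition mass of stage 1 = 136,000+18,400 + 19,700+1,710 + 3,240+448 + 1,230 = 180,728 kg.
Stage 1: m₀ = 180,728 kg, m_f = 180,728 − 136,000 = 44,728 kg; Δv = 295×9.8×ln(4.041) = 2891.0×1.3964 ≈ 4037 m/s.
Stage 2: m₀ = 26,328 kg, m_f = 26,328 − 19,700 = 6,628 kg; Δv = 407×9.8×ln(3.972) = 3988.6×1.3793 ≈ 5502 m/s.
Stage 3: m₀ = 4,918 kg, m_f = 4,918 − 3,240 = 1,678 kg; Δv = 341×9.8×ln(2.931) = 3341.8×1.0753 ≈ 3593 m/s.
Total Δv = 4037 + 5502 + 3593 = 13132 m/s.

Δv ≈ 13100 m/s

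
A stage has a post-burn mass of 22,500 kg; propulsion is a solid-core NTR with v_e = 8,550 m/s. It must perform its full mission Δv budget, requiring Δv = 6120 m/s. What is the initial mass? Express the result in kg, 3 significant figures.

m₀/m_f = exp(Δv / v_e) = exp(6120 / 8550.0) = exp(0.7158) = 2.0458.
m₀ = m_f × 2.0458 = 22,500 × 2.0458 = 46,030.5 kg.

initial mass ≈ 46000 kg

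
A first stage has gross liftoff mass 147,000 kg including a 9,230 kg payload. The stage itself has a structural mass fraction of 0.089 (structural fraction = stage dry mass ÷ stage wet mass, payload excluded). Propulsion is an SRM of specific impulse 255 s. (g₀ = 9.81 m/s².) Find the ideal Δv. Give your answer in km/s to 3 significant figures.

Stage wet mass = m₀ − payload = 147,000 − 9,230 = 137,770 kg.
Stage dry mass = ε × stage wet mass = 0.089 × 137,770 = 12,261.5 kg.
Burnout mass m_f = stage dry + payload = 12,261.5 + 9,230 = 21,491.5 kg.
v_e = Isp · g₀ = 255 × 9.81 = 2501.6 m/s.
From the ideal rocket equation, Δv = v_e · ln(147,000/21,491.5) = 2501.6 × ln(6.84) = 2501.6 × 1.9228 ≈ 4810 m/s.

Δv ≈ 4.81 km/s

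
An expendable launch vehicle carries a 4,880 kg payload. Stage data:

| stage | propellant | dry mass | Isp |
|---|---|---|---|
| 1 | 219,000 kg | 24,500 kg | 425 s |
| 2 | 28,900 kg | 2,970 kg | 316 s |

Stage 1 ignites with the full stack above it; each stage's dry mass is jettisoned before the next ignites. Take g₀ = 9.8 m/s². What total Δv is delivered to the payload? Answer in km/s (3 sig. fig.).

Ignition mass of stage 1 = 219,000+24,500 + 28,900+2,970 + 4,880 = 280,250 kg.
Stage 1: m₀ = 280,250 kg, m_f = 280,250 − 219,000 = 61,250 kg; Δv = 425×9.8×ln(4.576) = 4165.0×1.5207 ≈ 6334 m/s.
Stage 2: m₀ = 36,750 kg, m_f = 36,750 − 28,900 = 7,850 kg; Δv = 316×9.8×ln(4.682) = 3096.8×1.5436 ≈ 4780 m/s.
Total Δv = 6334 + 4780 = 11114 m/s.

Δv ≈ 11.1 km/s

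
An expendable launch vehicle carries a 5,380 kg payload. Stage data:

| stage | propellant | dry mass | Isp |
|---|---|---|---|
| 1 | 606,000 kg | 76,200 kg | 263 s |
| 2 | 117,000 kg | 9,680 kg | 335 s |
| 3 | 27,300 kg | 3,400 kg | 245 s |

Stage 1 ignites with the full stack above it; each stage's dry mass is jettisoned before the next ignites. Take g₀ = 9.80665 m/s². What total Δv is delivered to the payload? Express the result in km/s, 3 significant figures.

Ignition mass of stage 1 = 606,000+76,200 + 117,000+9,680 + 27,300+3,400 + 5,380 = 844,960 kg.
Stage 1: m₀ = 844,960 kg, m_f = 844,960 − 606,000 = 238,960 kg; Δv = 263×9.80665×ln(3.536) = 2579.1×1.2630 ≈ 3257 m/s.
Stage 2: m₀ = 162,760 kg, m_f = 162,760 − 117,000 = 45,760 kg; Δv = 335×9.80665×ln(3.557) = 3285.2×1.2689 ≈ 4169 m/s.
Stage 3: m₀ = 36,080 kg, m_f = 36,080 − 27,300 = 8,780 kg; Δv = 245×9.80665×ln(4.109) = 2402.6×1.4133 ≈ 3396 m/s.
Total Δv = 3257 + 4169 + 3396 = 10822 m/s.

Δv ≈ 10.8 km/s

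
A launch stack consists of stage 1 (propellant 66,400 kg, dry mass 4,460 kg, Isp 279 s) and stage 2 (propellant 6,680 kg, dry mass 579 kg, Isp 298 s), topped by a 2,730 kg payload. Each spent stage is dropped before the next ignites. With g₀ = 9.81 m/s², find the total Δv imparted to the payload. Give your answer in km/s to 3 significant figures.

Δv ≈ 7.94 km/s

Ignition mass of stage 1 = 66,400+4,460 + 6,680+579 + 2,730 = 80,849 kg.
Stage 1: m₀ = 80,849 kg, m_f = 80,849 − 66,400 = 14,449 kg; Δv = 279×9.81×ln(5.595) = 2737.0×1.7220 ≈ 4713 m/s.
Stage 2: m₀ = 9,989 kg, m_f = 9,989 − 6,680 = 3,309 kg; Δv = 298×9.81×ln(3.019) = 2923.4×1.1048 ≈ 3230 m/s.
Total Δv = 4713 + 3230 = 7943 m/s.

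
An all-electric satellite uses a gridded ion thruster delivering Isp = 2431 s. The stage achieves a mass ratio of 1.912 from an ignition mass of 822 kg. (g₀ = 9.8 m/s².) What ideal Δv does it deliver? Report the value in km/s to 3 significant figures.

Δv ≈ 15.4 km/s

v_e = Isp · g₀ = 2431 × 9.8 = 23823.8 m/s.
Rocket equation: Δv = v_e · ln(1.912) = 23823.8 × 0.6481 ≈ 15441.4 m/s.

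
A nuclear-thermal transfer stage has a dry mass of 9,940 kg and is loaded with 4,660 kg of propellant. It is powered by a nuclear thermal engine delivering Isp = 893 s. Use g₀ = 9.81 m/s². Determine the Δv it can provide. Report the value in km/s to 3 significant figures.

v_e = Isp · g₀ = 893 × 9.81 = 8760.3 m/s.
m₀ = m_dry + m_prop = 9,940 + 4,660 = 14,600 kg.
Δv = v_e · ln(m₀/m_f) = 8760.3 × ln(1.469) = 8760.3 × 0.3845 ≈ 3367.9 m/s.

Δv ≈ 3.37 km/s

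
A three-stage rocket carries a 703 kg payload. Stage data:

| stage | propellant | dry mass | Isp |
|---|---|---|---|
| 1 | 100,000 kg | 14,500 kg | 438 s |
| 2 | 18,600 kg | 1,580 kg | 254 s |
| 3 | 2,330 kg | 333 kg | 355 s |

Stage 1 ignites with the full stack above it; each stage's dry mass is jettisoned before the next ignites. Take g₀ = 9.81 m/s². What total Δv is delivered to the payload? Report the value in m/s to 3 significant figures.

Δv ≈ 13500 m/s

Ignition mass of stage 1 = 100,000+14,500 + 18,600+1,580 + 2,330+333 + 703 = 138,046 kg.
Stage 1: m₀ = 138,046 kg, m_f = 138,046 − 100,000 = 38,046 kg; Δv = 438×9.81×ln(3.628) = 4296.8×1.2888 ≈ 5538 m/s.
Stage 2: m₀ = 23,546 kg, m_f = 23,546 − 18,600 = 4,946 kg; Δv = 254×9.81×ln(4.761) = 2491.7×1.5604 ≈ 3888 m/s.
Stage 3: m₀ = 3,366 kg, m_f = 3,366 − 2,330 = 1,036 kg; Δv = 355×9.81×ln(3.249) = 3482.6×1.1784 ≈ 4104 m/s.
Total Δv = 5538 + 3888 + 4104 = 13530 m/s.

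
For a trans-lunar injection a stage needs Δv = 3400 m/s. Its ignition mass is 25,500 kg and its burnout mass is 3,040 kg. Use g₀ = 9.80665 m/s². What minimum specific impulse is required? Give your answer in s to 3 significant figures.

ln(m₀/m_f) = ln(25500/3040) = ln(8.388) = 2.1268.
From the ideal rocket equation, v_e = Δv / ln(m₀/m_f) = 3400 / 2.1268 = 1598.6 m/s.
Isp = v_e / g₀ = 1598.6 / 9.80665 = 163.0 s.

Isp ≈ 163 s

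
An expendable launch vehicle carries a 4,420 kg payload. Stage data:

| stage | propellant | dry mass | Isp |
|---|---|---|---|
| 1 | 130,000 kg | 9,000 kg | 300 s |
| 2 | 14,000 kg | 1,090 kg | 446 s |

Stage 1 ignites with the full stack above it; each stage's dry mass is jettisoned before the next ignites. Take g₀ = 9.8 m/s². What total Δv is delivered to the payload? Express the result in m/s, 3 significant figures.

Ignition mass of stage 1 = 130,000+9,000 + 14,000+1,090 + 4,420 = 158,510 kg.
Stage 1: m₀ = 158,510 kg, m_f = 158,510 − 130,000 = 28,510 kg; Δv = 300×9.8×ln(5.56) = 2940.0×1.7156 ≈ 5044 m/s.
Stage 2: m₀ = 19,510 kg, m_f = 19,510 − 14,000 = 5,510 kg; Δv = 446×9.8×ln(3.541) = 4370.8×1.2644 ≈ 5526 m/s.
Total Δv = 5044 + 5526 = 10570 m/s.

Δv ≈ 10600 m/s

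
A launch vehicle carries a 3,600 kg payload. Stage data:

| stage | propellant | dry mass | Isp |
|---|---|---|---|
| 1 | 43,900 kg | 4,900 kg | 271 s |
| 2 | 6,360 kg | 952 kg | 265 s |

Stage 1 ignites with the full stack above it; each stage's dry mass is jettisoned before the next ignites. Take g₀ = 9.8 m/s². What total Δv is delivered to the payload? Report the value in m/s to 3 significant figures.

Δv ≈ 5800 m/s

Ignition mass of stage 1 = 43,900+4,900 + 6,360+952 + 3,600 = 59,712 kg.
Stage 1: m₀ = 59,712 kg, m_f = 59,712 − 43,900 = 15,812 kg; Δv = 271×9.8×ln(3.776) = 2655.8×1.3288 ≈ 3529 m/s.
Stage 2: m₀ = 10,912 kg, m_f = 10,912 − 6,360 = 4,552 kg; Δv = 265×9.8×ln(2.397) = 2597.0×0.8743 ≈ 2271 m/s.
Total Δv = 3529 + 2271 = 5800 m/s.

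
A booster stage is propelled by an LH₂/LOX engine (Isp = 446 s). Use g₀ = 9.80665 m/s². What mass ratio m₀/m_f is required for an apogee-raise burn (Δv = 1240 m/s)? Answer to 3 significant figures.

mass ratio ≈ 1.33

v_e = Isp · g₀ = 446 × 9.80665 = 4373.8 m/s.
From the ideal rocket equation, m₀/m_f = exp(Δv / v_e) = exp(1240 / 4373.8) = exp(0.2835) = 1.3278.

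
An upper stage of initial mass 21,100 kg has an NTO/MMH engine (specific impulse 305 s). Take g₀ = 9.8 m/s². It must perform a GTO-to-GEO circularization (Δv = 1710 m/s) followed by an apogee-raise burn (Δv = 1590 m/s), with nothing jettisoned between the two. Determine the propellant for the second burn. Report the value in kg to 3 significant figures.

v_e = Isp · g₀ = 305 × 9.8 = 2989.0 m/s.
After the first burn: m = 21100 × exp(−1710/2989.0) = 21100 × 0.56434 = 11,907.6 kg.
After the second burn: m = 11,907.6 × exp(−1590/2989.0) = 11,907.6 × 0.58746 = 6,995.24 kg.
Second-burn propellant = 11,907.6 − 6,995.24 = 4,912.36 kg.

propellant for the second burn ≈ 4910 kg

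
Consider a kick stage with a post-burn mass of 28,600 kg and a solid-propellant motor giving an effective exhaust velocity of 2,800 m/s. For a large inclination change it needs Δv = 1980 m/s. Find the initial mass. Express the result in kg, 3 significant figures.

m₀/m_f = exp(Δv / v_e) = exp(1980 / 2800.0) = exp(0.7071) = 2.0282.
m₀ = m_f × 2.0282 = 28,600 × 2.0282 = 58,006.5 kg.

initial mass ≈ 58000 kg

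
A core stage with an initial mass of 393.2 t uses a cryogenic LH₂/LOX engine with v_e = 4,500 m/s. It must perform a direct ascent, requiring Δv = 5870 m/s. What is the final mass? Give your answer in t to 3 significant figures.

By the Tsiolkovsky rocket equation, m₀/m_f = exp(Δv / v_e) = exp(5870 / 4500.0) = exp(1.3044) = 3.6856.
m_f = m₀ / 3.6856 = 393.2 / 3.6856 = 106.685 t.

final mass ≈ 107 t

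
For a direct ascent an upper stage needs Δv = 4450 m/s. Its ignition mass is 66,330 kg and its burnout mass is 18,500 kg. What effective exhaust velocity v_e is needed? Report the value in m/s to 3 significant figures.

v_e ≈ 3490 m/s

ln(m₀/m_f) = ln(66330/18500) = ln(3.585) = 1.2769.
v_e = Δv / ln(m₀/m_f) = 4450 / 1.2769 = 3485.1 m/s.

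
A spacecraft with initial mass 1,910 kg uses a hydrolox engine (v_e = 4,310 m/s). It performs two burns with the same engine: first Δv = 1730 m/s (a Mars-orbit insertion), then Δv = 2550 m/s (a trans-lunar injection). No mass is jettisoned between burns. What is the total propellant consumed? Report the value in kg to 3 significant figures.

After the first burn: m = 1910 × exp(−1730/4310.0) = 1910 × 0.66939 = 1,278.53 kg.
After the second burn: m = 1,278.53 × exp(−2550/4310.0) = 1,278.53 × 0.55341 = 707.551 kg.
Total propellant = m₀ − m_final = 1910 − 707.551 = 1,202.449 kg.

total propellant consumed ≈ 1200 kg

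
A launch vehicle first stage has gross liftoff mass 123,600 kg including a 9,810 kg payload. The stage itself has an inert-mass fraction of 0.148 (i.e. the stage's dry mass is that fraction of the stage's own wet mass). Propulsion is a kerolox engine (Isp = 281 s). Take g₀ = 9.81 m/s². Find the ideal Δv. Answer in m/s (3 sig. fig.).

Stage wet mass = m₀ − payload = 123,600 − 9,810 = 113,790 kg.
Stage dry mass = ε × stage wet mass = 0.148 × 113,790 = 16,840.9 kg.
Burnout mass m_f = stage dry + payload = 16,840.9 + 9,810 = 26,650.9 kg.
v_e = Isp · g₀ = 281 × 9.81 = 2756.6 m/s.
Δv = v_e · ln(123,600/26,650.9) = 2756.6 × ln(4.638) = 2756.6 × 1.5342 ≈ 4229 m/s.

Δv ≈ 4230 m/s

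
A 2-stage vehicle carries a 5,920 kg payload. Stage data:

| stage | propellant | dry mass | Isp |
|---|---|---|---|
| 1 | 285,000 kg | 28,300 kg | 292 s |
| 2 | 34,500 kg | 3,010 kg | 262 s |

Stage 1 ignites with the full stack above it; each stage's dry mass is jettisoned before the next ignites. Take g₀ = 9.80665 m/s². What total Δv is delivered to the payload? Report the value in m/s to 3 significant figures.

Δv ≈ 8660 m/s

Ignition mass of stage 1 = 285,000+28,300 + 34,500+3,010 + 5,920 = 356,730 kg.
Stage 1: m₀ = 356,730 kg, m_f = 356,730 − 285,000 = 71,730 kg; Δv = 292×9.80665×ln(4.973) = 2863.5×1.6041 ≈ 4593 m/s.
Stage 2: m₀ = 43,430 kg, m_f = 43,430 − 34,500 = 8,930 kg; Δv = 262×9.80665×ln(4.863) = 2569.3×1.5817 ≈ 4064 m/s.
Total Δv = 4593 + 4064 = 8657 m/s.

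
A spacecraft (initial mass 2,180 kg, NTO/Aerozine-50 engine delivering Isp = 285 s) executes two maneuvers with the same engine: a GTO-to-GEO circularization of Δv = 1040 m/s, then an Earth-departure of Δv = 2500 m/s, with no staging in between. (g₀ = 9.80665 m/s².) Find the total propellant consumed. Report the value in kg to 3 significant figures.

total propellant consumed ≈ 1570 kg

v_e = Isp · g₀ = 285 × 9.80665 = 2794.9 m/s.
After the first burn: m = 2180 × exp(−1040/2794.9) = 2180 × 0.68928 = 1,502.63 kg.
After the second burn: m = 1,502.63 × exp(−2500/2794.9) = 1,502.63 × 0.40882 = 614.305 kg.
Total propellant = m₀ − m_final = 2180 − 614.305 = 1,565.695 kg.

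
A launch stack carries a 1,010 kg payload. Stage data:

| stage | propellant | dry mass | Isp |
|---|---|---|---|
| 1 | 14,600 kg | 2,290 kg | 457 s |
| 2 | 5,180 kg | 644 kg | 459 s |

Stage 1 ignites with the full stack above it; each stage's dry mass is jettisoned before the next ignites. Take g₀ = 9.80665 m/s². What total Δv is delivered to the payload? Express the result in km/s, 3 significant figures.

Ignition mass of stage 1 = 14,600+2,290 + 5,180+644 + 1,010 = 23,724 kg.
Stage 1: m₀ = 23,724 kg, m_f = 23,724 − 14,600 = 9,124 kg; Δv = 457×9.80665×ln(2.6) = 4481.6×0.9556 ≈ 4283 m/s.
Stage 2: m₀ = 6,834 kg, m_f = 6,834 − 5,180 = 1,654 kg; Δv = 459×9.80665×ln(4.132) = 4501.3×1.4187 ≈ 6386 m/s.
Total Δv = 4283 + 6386 = 10669 m/s.

Δv ≈ 10.7 km/s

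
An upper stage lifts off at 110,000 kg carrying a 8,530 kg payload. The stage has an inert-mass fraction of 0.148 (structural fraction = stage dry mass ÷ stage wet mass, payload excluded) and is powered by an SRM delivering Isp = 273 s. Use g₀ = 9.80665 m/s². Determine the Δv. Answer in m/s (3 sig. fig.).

Stage wet mass = m₀ − payload = 110,000 − 8,530 = 101,470 kg.
Stage dry mass = ε × stage wet mass = 0.148 × 101,470 = 15,017.6 kg.
Burnout mass m_f = stage dry + payload = 15,017.6 + 8,530 = 23,547.6 kg.
v_e = Isp · g₀ = 273 × 9.80665 = 2677.2 m/s.
By the Tsiolkovsky rocket equation, Δv = v_e · ln(110,000/23,547.6) = 2677.2 × ln(4.671) = 2677.2 × 1.5415 ≈ 4127 m/s.

Δv ≈ 4130 m/s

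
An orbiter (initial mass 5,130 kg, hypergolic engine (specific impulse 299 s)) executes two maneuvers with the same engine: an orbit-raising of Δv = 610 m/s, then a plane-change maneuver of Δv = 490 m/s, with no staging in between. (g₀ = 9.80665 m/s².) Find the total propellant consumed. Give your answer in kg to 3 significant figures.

v_e = Isp · g₀ = 299 × 9.80665 = 2932.2 m/s.
After the first burn: m = 5130 × exp(−610/2932.2) = 5130 × 0.81218 = 4,166.48 kg.
After the second burn: m = 4,166.48 × exp(−490/2932.2) = 4,166.48 × 0.84611 = 3,525.3 kg.
Total propellant = m₀ − m_final = 5130 − 3,525.3 = 1,604.7 kg.

total propellant consumed ≈ 1600 kg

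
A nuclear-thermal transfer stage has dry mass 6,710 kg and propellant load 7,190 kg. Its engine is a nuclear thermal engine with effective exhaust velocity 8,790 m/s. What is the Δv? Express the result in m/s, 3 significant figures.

m₀ = m_dry + m_prop = 6,710 + 7,190 = 13,900 kg.
From the ideal rocket equation, Δv = v_e · ln(m₀/m_f) = 8790.0 × ln(2.072) = 8790.0 × 0.7283 ≈ 6401.7 m/s.

Δv ≈ 6400 m/s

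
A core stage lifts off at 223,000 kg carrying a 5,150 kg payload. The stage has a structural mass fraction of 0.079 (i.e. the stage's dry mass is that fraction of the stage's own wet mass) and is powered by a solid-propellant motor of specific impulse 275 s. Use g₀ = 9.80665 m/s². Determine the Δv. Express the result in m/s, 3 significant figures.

Stage wet mass = m₀ − payload = 223,000 − 5,150 = 217,850 kg.
Stage dry mass = ε × stage wet mass = 0.079 × 217,850 = 17,210.2 kg.
Burnout mass m_f = stage dry + payload = 17,210.2 + 5,150 = 22,360.2 kg.
v_e = Isp · g₀ = 275 × 9.80665 = 2696.8 m/s.
Rocket equation: Δv = v_e · ln(223,000/22,360.2) = 2696.8 × ln(9.973) = 2696.8 × 2.2999 ≈ 6202 m/s.

Δv ≈ 6200 m/s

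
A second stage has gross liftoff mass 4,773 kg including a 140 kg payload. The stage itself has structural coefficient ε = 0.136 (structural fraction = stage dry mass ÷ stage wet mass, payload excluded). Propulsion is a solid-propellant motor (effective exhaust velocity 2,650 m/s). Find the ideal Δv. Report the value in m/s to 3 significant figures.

Δv ≈ 4830 m/s

Stage wet mass = m₀ − payload = 4,773 − 140 = 4,633 kg.
Stage dry mass = ε × stage wet mass = 0.136 × 4,633 = 630.088 kg.
Burnout mass m_f = stage dry + payload = 630.088 + 140 = 770.088 kg.
From the ideal rocket equation, Δv = v_e · ln(4,773/770.088) = 2650.0 × ln(6.198) = 2650.0 × 1.8242 ≈ 4834 m/s.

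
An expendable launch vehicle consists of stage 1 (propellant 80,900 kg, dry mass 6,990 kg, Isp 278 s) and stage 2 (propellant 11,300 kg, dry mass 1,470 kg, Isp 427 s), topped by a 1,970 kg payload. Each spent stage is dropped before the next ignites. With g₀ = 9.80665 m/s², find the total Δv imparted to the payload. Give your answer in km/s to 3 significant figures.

Ignition mass of stage 1 = 80,900+6,990 + 11,300+1,470 + 1,970 = 102,630 kg.
Stage 1: m₀ = 102,630 kg, m_f = 102,630 − 80,900 = 21,730 kg; Δv = 278×9.80665×ln(4.723) = 2726.2×1.5524 ≈ 4232 m/s.
Stage 2: m₀ = 14,740 kg, m_f = 14,740 − 11,300 = 3,440 kg; Δv = 427×9.80665×ln(4.285) = 4187.4×1.4551 ≈ 6093 m/s.
Total Δv = 4232 + 6093 = 10325 m/s.

Δv ≈ 10.3 km/s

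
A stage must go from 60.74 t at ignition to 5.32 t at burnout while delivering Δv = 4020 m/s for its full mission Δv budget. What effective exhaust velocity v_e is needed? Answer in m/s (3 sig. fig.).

ln(m₀/m_f) = ln(60740/5320) = ln(11.42) = 2.4351.
By the Tsiolkovsky rocket equation, v_e = Δv / ln(m₀/m_f) = 4020 / 2.4351 = 1650.8 m/s.

v_e ≈ 1650 m/s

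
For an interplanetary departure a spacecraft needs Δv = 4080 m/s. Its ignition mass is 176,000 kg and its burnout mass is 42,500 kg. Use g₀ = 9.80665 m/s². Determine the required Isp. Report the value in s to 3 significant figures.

Isp ≈ 293 s

ln(m₀/m_f) = ln(176000/42500) = ln(4.141) = 1.4210.
Using Δv = v_e ln(m₀/m_f): v_e = Δv / ln(m₀/m_f) = 4080 / 1.4210 = 2871.3 m/s.
Isp = v_e / g₀ = 2871.3 / 9.80665 = 292.8 s.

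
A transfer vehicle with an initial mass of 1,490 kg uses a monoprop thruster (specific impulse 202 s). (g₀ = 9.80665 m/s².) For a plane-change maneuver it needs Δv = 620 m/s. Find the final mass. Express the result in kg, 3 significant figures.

final mass ≈ 1090 kg

v_e = Isp · g₀ = 202 × 9.80665 = 1980.9 m/s.
Rocket equation: m₀/m_f = exp(Δv / v_e) = exp(620 / 1980.9) = exp(0.3130) = 1.3675.
m_f = m₀ / 1.3675 = 1,490 / 1.3675 = 1,089.58 kg.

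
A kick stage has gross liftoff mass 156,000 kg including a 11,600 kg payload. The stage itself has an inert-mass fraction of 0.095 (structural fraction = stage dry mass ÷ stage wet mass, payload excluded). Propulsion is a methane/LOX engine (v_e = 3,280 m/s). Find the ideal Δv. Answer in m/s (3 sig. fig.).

Δv ≈ 5960 m/s

Stage wet mass = m₀ − payload = 156,000 − 11,600 = 144,400 kg.
Stage dry mass = ε × stage wet mass = 0.095 × 144,400 = 13,718 kg.
Burnout mass m_f = stage dry + payload = 13,718 + 11,600 = 25,318 kg.
Using Δv = v_e ln(m₀/m_f): Δv = v_e · ln(156,000/25,318) = 3280.0 × ln(6.162) = 3280.0 × 1.8183 ≈ 5964 m/s.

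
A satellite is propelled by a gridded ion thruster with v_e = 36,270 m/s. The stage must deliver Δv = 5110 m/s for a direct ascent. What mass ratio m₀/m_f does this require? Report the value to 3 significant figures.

Rocket equation: m₀/m_f = exp(Δv / v_e) = exp(5110 / 36270.0) = exp(0.1409) = 1.1513.

mass ratio ≈ 1.15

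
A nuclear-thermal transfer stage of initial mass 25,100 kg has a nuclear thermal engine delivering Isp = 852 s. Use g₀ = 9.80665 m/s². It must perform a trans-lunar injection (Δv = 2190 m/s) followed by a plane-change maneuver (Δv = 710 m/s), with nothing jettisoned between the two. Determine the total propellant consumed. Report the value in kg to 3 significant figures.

total propellant consumed ≈ 7360 kg

v_e = Isp · g₀ = 852 × 9.80665 = 8355.3 m/s.
After the first burn: m = 25100 × exp(−2190/8355.3) = 25100 × 0.76943 = 19,312.7 kg.
After the second burn: m = 19,312.7 × exp(−710/8355.3) = 19,312.7 × 0.91853 = 17,739.3 kg.
Total propellant = m₀ − m_final = 25100 − 17,739.3 = 7,360.7 kg.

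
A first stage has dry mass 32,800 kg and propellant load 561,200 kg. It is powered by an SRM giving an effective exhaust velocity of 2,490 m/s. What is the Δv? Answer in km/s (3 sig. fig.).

Δv ≈ 7.21 km/s

m₀ = m_dry + m_prop = 32,800 + 561,200 = 594,000 kg.
Δv = v_e · ln(m₀/m_f) = 2490.0 × ln(18.11) = 2490.0 × 2.8965 ≈ 7212.2 m/s.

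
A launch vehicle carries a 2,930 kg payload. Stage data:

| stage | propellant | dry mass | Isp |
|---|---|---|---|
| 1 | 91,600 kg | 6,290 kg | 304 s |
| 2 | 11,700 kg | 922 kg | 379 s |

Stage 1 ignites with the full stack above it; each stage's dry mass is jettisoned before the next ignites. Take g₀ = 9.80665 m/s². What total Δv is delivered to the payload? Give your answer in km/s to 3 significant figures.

Ignition mass of stage 1 = 91,600+6,290 + 11,700+922 + 2,930 = 113,442 kg.
Stage 1: m₀ = 113,442 kg, m_f = 113,442 − 91,600 = 21,842 kg; Δv = 304×9.80665×ln(5.194) = 2981.2×1.6475 ≈ 4911 m/s.
Stage 2: m₀ = 15,552 kg, m_f = 15,552 − 11,700 = 3,852 kg; Δv = 379×9.80665×ln(4.037) = 3716.7×1.3956 ≈ 5187 m/s.
Total Δv = 4911 + 5187 = 10098 m/s.

Δv ≈ 10.1 km/s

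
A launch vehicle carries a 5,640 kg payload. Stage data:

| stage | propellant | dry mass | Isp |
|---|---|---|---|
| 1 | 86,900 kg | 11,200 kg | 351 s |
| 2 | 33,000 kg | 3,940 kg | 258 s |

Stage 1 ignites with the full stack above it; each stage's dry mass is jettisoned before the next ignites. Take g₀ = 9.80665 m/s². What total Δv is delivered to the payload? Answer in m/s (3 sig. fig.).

Δv ≈ 7080 m/s

Ignition mass of stage 1 = 86,900+11,200 + 33,000+3,940 + 5,640 = 140,680 kg.
Stage 1: m₀ = 140,680 kg, m_f = 140,680 − 86,900 = 53,780 kg; Δv = 351×9.80665×ln(2.616) = 3442.1×0.9616 ≈ 3310 m/s.
Stage 2: m₀ = 42,580 kg, m_f = 42,580 − 33,000 = 9,580 kg; Δv = 258×9.80665×ln(4.445) = 2530.1×1.4917 ≈ 3774 m/s.
Total Δv = 3310 + 3774 = 7084 m/s.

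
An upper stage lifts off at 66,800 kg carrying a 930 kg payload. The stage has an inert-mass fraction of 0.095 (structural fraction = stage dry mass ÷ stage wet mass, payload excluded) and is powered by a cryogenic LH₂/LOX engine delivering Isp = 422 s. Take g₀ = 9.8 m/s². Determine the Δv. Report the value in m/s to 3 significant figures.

Δv ≈ 9220 m/s

Stage wet mass = m₀ − payload = 66,800 − 930 = 65,870 kg.
Stage dry mass = ε × stage wet mass = 0.095 × 65,870 = 6,257.65 kg.
Burnout mass m_f = stage dry + payload = 6,257.65 + 930 = 7,187.65 kg.
v_e = Isp · g₀ = 422 × 9.8 = 4135.6 m/s.
Δv = v_e · ln(66,800/7,187.65) = 4135.6 × ln(9.294) = 4135.6 × 2.2293 ≈ 9220 m/s.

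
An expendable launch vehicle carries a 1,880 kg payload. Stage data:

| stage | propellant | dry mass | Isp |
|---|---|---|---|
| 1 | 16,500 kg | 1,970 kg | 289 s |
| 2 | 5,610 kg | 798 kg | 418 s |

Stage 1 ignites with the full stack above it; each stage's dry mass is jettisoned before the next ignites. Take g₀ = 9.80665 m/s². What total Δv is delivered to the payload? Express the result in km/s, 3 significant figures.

Δv ≈ 7.35 km/s

Ignition mass of stage 1 = 16,500+1,970 + 5,610+798 + 1,880 = 26,758 kg.
Stage 1: m₀ = 26,758 kg, m_f = 26,758 − 16,500 = 10,258 kg; Δv = 289×9.80665×ln(2.609) = 2834.1×0.9588 ≈ 2717 m/s.
Stage 2: m₀ = 8,288 kg, m_f = 8,288 − 5,610 = 2,678 kg; Δv = 418×9.80665×ln(3.095) = 4099.2×1.1297 ≈ 4631 m/s.
Total Δv = 2717 + 4631 = 7348 m/s.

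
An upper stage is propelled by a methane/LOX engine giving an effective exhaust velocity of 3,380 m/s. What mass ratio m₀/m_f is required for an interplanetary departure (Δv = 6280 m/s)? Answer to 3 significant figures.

mass ratio ≈ 6.41

Using Δv = v_e ln(m₀/m_f): m₀/m_f = exp(Δv / v_e) = exp(6280 / 3380.0) = exp(1.8580) = 6.4108.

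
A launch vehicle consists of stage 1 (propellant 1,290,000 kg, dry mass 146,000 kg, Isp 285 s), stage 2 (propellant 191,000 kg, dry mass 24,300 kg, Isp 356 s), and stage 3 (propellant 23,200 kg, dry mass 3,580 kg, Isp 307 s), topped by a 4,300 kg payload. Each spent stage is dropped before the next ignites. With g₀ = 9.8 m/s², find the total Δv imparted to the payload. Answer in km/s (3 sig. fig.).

Ignition mass of stage 1 = 1,290,000+146,000 + 191,000+24,300 + 23,200+3,580 + 4,300 = 1,682,380 kg.
Stage 1: m₀ = 1,682,380 kg, m_f = 1,682,380 − 1,290,000 = 392,380 kg; Δv = 285×9.8×ln(4.288) = 2793.0×1.4557 ≈ 4066 m/s.
Stage 2: m₀ = 246,380 kg, m_f = 246,380 − 191,000 = 55,380 kg; Δv = 356×9.8×ln(4.449) = 3488.8×1.4927 ≈ 5208 m/s.
Stage 3: m₀ = 31,080 kg, m_f = 31,080 − 23,200 = 7,880 kg; Δv = 307×9.8×ln(3.944) = 3008.6×1.3722 ≈ 4129 m/s.
Total Δv = 4066 + 5208 + 4129 = 13403 m/s.

Δv ≈ 13.4 km/s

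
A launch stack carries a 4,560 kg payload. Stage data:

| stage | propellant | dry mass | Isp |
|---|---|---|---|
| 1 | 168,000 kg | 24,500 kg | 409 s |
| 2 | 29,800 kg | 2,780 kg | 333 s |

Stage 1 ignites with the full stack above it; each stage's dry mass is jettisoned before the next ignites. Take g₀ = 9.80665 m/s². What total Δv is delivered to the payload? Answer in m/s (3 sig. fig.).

Δv ≈ 10600 m/s

Ignition mass of stage 1 = 168,000+24,500 + 29,800+2,780 + 4,560 = 229,640 kg.
Stage 1: m₀ = 229,640 kg, m_f = 229,640 − 168,000 = 61,640 kg; Δv = 409×9.80665×ln(3.726) = 4010.9×1.3152 ≈ 5275 m/s.
Stage 2: m₀ = 37,140 kg, m_f = 37,140 − 29,800 = 7,340 kg; Δv = 333×9.80665×ln(5.06) = 3265.6×1.6214 ≈ 5295 m/s.
Total Δv = 5275 + 5295 = 10570 m/s.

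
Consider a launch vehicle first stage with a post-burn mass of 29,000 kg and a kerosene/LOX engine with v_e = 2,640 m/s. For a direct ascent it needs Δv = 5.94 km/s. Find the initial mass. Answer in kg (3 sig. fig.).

initial mass ≈ 275000 kg

m₀/m_f = exp(Δv / v_e) = exp(5940 / 2640.0) = exp(2.2500) = 9.4877.
m₀ = m_f × 9.4877 = 29,000 × 9.4877 = 275,143 kg.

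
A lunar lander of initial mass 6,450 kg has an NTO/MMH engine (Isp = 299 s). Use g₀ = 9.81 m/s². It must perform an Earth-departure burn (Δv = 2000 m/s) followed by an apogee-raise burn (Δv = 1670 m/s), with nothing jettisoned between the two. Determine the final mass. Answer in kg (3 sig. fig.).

final mass ≈ 1850 kg

v_e = Isp · g₀ = 299 × 9.81 = 2933.2 m/s.
After the first burn: m = 6450 × exp(−2000/2933.2) = 6450 × 0.50568 = 3,261.64 kg.
After the second burn: m = 3,261.64 × exp(−1670/2933.2) = 3,261.64 × 0.56590 = 1,845.76 kg.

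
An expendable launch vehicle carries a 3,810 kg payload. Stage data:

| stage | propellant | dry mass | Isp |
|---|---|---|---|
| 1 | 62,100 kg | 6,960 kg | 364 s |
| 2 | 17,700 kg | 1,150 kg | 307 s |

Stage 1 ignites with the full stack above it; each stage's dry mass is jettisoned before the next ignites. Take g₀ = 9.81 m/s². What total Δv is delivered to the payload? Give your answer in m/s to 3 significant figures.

Δv ≈ 8610 m/s

Ignition mass of stage 1 = 62,100+6,960 + 17,700+1,150 + 3,810 = 91,720 kg.
Stage 1: m₀ = 91,720 kg, m_f = 91,720 − 62,100 = 29,620 kg; Δv = 364×9.81×ln(3.097) = 3570.8×1.1303 ≈ 4036 m/s.
Stage 2: m₀ = 22,660 kg, m_f = 22,660 − 17,700 = 4,960 kg; Δv = 307×9.81×ln(4.569) = 3011.7×1.5192 ≈ 4575 m/s.
Total Δv = 4036 + 4575 = 8611 m/s.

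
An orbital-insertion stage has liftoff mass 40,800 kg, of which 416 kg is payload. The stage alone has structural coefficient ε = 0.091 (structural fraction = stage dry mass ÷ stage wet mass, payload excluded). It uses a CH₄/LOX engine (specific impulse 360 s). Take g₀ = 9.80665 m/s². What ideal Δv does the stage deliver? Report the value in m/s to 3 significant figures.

Δv ≈ 8120 m/s

Stage wet mass = m₀ − payload = 40,800 − 416 = 40,384 kg.
Stage dry mass = ε × stage wet mass = 0.091 × 40,384 = 3,674.94 kg.
Burnout mass m_f = stage dry + payload = 3,674.94 + 416 = 4,090.94 kg.
v_e = Isp · g₀ = 360 × 9.80665 = 3530.4 m/s.
Using Δv = v_e ln(m₀/m_f): Δv = v_e · ln(40,800/4,090.94) = 3530.4 × ln(9.973) = 3530.4 × 2.2999 ≈ 8120 m/s.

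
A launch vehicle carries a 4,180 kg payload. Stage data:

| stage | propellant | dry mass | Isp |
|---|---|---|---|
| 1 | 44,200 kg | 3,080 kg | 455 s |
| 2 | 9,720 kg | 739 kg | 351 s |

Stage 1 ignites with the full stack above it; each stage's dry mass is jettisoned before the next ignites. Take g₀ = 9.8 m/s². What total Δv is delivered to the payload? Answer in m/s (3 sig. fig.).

Ignition mass of stage 1 = 44,200+3,080 + 9,720+739 + 4,180 = 61,919 kg.
Stage 1: m₀ = 61,919 kg, m_f = 61,919 − 44,200 = 17,719 kg; Δv = 455×9.8×ln(3.494) = 4459.0×1.2512 ≈ 5579 m/s.
Stage 2: m₀ = 14,639 kg, m_f = 14,639 − 9,720 = 4,919 kg; Δv = 351×9.8×ln(2.976) = 3439.8×1.0906 ≈ 3751 m/s.
Total Δv = 5579 + 3751 = 9330 m/s.

Δv ≈ 9330 m/s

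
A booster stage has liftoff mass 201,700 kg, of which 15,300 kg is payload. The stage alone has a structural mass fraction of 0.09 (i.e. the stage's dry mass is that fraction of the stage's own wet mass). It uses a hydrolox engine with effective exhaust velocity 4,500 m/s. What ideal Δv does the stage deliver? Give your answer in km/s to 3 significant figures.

Δv ≈ 8.27 km/s

Stage wet mass = m₀ − payload = 201,700 − 15,300 = 186,400 kg.
Stage dry mass = ε × stage wet mass = 0.09 × 186,400 = 16,776 kg.
Burnout mass m_f = stage dry + payload = 16,776 + 15,300 = 32,076 kg.
Δv = v_e · ln(201,700/32,076) = 4500.0 × ln(6.288) = 4500.0 × 1.8387 ≈ 8274 m/s.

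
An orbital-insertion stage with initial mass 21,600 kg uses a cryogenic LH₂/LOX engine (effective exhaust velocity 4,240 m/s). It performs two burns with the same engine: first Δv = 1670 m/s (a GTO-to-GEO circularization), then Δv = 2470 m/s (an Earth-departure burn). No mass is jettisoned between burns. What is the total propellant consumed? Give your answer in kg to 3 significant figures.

total propellant consumed ≈ 13500 kg

After the first burn: m = 21600 × exp(−1670/4240.0) = 21600 × 0.67444 = 14,567.9 kg.
After the second burn: m = 14,567.9 × exp(−2470/4240.0) = 14,567.9 × 0.55847 = 8,135.74 kg.
Total propellant = m₀ − m_final = 21600 − 8,135.74 = 13,464.26 kg.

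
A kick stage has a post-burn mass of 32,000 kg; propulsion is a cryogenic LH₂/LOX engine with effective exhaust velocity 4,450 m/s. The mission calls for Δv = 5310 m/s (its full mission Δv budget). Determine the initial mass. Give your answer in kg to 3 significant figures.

From the ideal rocket equation, m₀/m_f = exp(Δv / v_e) = exp(5310 / 4450.0) = exp(1.1933) = 3.2978.
m₀ = m_f × 3.2978 = 32,000 × 3.2978 = 105,530 kg.

initial mass ≈ 106000 kg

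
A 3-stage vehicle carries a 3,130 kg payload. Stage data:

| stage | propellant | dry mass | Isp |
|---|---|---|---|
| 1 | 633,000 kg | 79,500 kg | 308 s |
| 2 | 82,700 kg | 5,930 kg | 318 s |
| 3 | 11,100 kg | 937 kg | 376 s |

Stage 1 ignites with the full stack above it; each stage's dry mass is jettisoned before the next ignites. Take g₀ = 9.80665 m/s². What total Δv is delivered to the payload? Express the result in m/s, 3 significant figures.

Δv ≈ 14300 m/s

Ignition mass of stage 1 = 633,000+79,500 + 82,700+5,930 + 11,100+937 + 3,130 = 816,297 kg.
Stage 1: m₀ = 816,297 kg, m_f = 816,297 − 633,000 = 183,297 kg; Δv = 308×9.80665×ln(4.453) = 3020.4×1.4937 ≈ 4512 m/s.
Stage 2: m₀ = 103,797 kg, m_f = 103,797 − 82,700 = 21,097 kg; Δv = 318×9.80665×ln(4.92) = 3118.5×1.5933 ≈ 4969 m/s.
Stage 3: m₀ = 15,167 kg, m_f = 15,167 − 11,100 = 4,067 kg; Δv = 376×9.80665×ln(3.729) = 3687.3×1.3162 ≈ 4853 m/s.
Total Δv = 4512 + 4969 + 4853 = 14334 m/s.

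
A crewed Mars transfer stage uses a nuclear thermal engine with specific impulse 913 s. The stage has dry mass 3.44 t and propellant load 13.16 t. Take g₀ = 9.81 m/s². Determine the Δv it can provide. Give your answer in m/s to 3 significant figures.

Δv ≈ 14100 m/s

v_e = Isp · g₀ = 913 × 9.81 = 8956.5 m/s.
m₀ = m_dry + m_prop = 3.44 + 13.16 = 16.6 t.
From the ideal rocket equation, Δv = v_e · ln(m₀/m_f) = 8956.5 × ln(4.826) = 8956.5 × 1.5739 ≈ 14097.0 m/s.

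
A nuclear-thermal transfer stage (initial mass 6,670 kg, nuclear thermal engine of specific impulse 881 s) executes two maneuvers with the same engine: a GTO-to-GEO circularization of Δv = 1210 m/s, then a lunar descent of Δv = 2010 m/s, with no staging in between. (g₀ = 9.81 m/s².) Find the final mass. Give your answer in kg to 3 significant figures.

final mass ≈ 4600 kg

v_e = Isp · g₀ = 881 × 9.81 = 8642.6 m/s.
After the first burn: m = 6670 × exp(−1210/8642.6) = 6670 × 0.86935 = 5,798.56 kg.
After the second burn: m = 5,798.56 × exp(−2010/8642.6) = 5,798.56 × 0.79250 = 4,595.36 kg.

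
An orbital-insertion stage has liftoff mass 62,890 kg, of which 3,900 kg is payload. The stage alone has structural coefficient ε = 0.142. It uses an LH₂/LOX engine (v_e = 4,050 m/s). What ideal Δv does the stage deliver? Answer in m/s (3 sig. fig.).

Stage wet mass = m₀ − payload = 62,890 − 3,900 = 58,990 kg.
Stage dry mass = ε × stage wet mass = 0.142 × 58,990 = 8,376.58 kg.
Burnout mass m_f = stage dry + payload = 8,376.58 + 3,900 = 12,276.58 kg.
Using Δv = v_e ln(m₀/m_f): Δv = v_e · ln(62,890/12,276.58) = 4050.0 × ln(5.123) = 4050.0 × 1.6337 ≈ 6616 m/s.

Δv ≈ 6620 m/s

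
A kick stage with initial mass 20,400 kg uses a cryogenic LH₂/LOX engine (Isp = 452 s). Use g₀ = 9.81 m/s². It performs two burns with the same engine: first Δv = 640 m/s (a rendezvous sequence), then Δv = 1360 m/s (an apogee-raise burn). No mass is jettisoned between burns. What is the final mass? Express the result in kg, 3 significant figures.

v_e = Isp · g₀ = 452 × 9.81 = 4434.1 m/s.
After the first burn: m = 20400 × exp(−640/4434.1) = 20400 × 0.86560 = 17,658.2 kg.
After the second burn: m = 17,658.2 × exp(−1360/4434.1) = 17,658.2 × 0.73586 = 12,994 kg.

final mass ≈ 13000 kg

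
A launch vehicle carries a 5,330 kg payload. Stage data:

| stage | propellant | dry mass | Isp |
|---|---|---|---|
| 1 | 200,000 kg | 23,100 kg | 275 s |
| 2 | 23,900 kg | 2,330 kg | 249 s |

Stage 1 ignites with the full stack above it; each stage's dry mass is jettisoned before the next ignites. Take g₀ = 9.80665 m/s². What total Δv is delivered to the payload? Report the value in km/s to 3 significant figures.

Ignition mass of stage 1 = 200,000+23,100 + 23,900+2,330 + 5,330 = 254,660 kg.
Stage 1: m₀ = 254,660 kg, m_f = 254,660 − 200,000 = 54,660 kg; Δv = 275×9.80665×ln(4.659) = 2696.8×1.5388 ≈ 4150 m/s.
Stage 2: m₀ = 31,560 kg, m_f = 31,560 − 23,900 = 7,660 kg; Δv = 249×9.80665×ln(4.12) = 2441.9×1.4159 ≈ 3457 m/s.
Total Δv = 4150 + 3457 = 7607 m/s.

Δv ≈ 7.61 km/s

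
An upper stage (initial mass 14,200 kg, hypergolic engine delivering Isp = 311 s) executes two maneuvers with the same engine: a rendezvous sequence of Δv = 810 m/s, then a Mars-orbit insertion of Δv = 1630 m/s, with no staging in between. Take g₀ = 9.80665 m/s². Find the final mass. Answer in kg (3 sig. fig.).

v_e = Isp · g₀ = 311 × 9.80665 = 3049.9 m/s.
After the first burn: m = 14200 × exp(−810/3049.9) = 14200 × 0.76676 = 10,888 kg.
After the second burn: m = 10,888 × exp(−1630/3049.9) = 10,888 × 0.58599 = 6,380.26 kg.

final mass ≈ 6380 kg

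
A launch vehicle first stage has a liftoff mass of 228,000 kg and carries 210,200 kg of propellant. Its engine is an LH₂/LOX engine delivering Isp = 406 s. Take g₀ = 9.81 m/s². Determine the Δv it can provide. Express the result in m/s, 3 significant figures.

v_e = Isp · g₀ = 406 × 9.81 = 3982.9 m/s.
m_f = m₀ − m_prop = 228,000 − 210,200 = 17,800 kg.
From the ideal rocket equation, Δv = v_e · ln(m₀/m_f) = 3982.9 × ln(12.81) = 3982.9 × 2.5501 ≈ 10156.9 m/s.

Δv ≈ 10200 m/s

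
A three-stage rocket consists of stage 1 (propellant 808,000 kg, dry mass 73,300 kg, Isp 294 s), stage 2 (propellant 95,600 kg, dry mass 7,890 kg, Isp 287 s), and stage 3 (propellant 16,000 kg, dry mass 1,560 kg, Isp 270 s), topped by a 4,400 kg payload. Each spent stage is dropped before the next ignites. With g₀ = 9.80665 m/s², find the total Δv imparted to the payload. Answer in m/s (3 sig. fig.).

Ignition mass of stage 1 = 808,000+73,300 + 95,600+7,890 + 16,000+1,560 + 4,400 = 1,006,750 kg.
Stage 1: m₀ = 1,006,750 kg, m_f = 1,006,750 − 808,000 = 198,750 kg; Δv = 294×9.80665×ln(5.065) = 2883.2×1.6224 ≈ 4678 m/s.
Stage 2: m₀ = 125,450 kg, m_f = 125,450 − 95,600 = 29,850 kg; Δv = 287×9.80665×ln(4.203) = 2814.5×1.4357 ≈ 4041 m/s.
Stage 3: m₀ = 21,960 kg, m_f = 21,960 − 16,000 = 5,960 kg; Δv = 270×9.80665×ln(3.685) = 2647.8×1.3042 ≈ 3453 m/s.
Total Δv = 4678 + 4041 + 3453 = 12172 m/s.

Δv ≈ 12200 m/s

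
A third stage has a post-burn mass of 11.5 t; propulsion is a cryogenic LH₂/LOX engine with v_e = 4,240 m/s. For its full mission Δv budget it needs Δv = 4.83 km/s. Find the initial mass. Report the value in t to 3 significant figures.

By the Tsiolkovsky rocket equation, m₀/m_f = exp(Δv / v_e) = exp(4830 / 4240.0) = exp(1.1392) = 3.1241.
m₀ = m_f × 3.1241 = 11.5 × 3.1241 = 35.9272 t.

initial mass ≈ 35.9 t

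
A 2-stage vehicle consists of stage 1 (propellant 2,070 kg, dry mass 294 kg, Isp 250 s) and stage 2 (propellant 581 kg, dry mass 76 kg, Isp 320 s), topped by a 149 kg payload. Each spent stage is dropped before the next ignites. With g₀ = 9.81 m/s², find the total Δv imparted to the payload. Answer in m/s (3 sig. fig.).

Ignition mass of stage 1 = 2,070+294 + 581+76 + 149 = 3,170 kg.
Stage 1: m₀ = 3,170 kg, m_f = 3,170 − 2,070 = 1,100 kg; Δv = 250×9.81×ln(2.882) = 2452.5×1.0584 ≈ 2596 m/s.
Stage 2: m₀ = 806 kg, m_f = 806 − 581 = 225 kg; Δv = 320×9.81×ln(3.582) = 3139.2×1.2760 ≈ 4006 m/s.
Total Δv = 2596 + 4006 = 6602 m/s.

Δv ≈ 6600 m/s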